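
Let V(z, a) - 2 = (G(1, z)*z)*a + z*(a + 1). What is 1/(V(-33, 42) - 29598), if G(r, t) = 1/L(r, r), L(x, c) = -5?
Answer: -5/153689 ≈ -3.2533e-5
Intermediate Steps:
G(r, t) = -⅕ (G(r, t) = 1/(-5) = -⅕)
V(z, a) = 2 + z*(1 + a) - a*z/5 (V(z, a) = 2 + ((-z/5)*a + z*(a + 1)) = 2 + (-a*z/5 + z*(1 + a)) = 2 + (z*(1 + a) - a*z/5) = 2 + z*(1 + a) - a*z/5)
1/(V(-33, 42) - 29598) = 1/((2 - 33 + (⅘)*42*(-33)) - 29598) = 1/((2 - 33 - 5544/5) - 29598) = 1/(-5699/5 - 29598) = 1/(-153689/5) = -5/153689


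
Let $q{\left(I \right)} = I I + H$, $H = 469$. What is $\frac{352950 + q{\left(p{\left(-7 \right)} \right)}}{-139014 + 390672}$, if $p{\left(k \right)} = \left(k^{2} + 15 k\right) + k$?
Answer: $\frac{178694}{125829} \approx 1.4201$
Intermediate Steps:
$p{\left(k \right)} = k^{2} + 16 k$
$q{\left(I \right)} = 469 + I^{2}$ ($q{\left(I \right)} = I I + 469 = I^{2} + 469 = 469 + I^{2}$)
$\frac{352950 + q{\left(p{\left(-7 \right)} \right)}}{-139014 + 390672} = \frac{352950 + \left(469 + \left(- 7 \left(16 - 7\right)\right)^{2}\right)}{-139014 + 390672} = \frac{352950 + \left(469 + \left(\left(-7\right) 9\right)^{2}\right)}{251658} = \left(352950 + \left(469 + \left(-63\right)^{2}\right)\right) \frac{1}{251658} = \left(352950 + \left(469 + 3969\right)\right) \frac{1}{251658} = \left(352950 + 4438\right) \frac{1}{251658} = 357388 \cdot \frac{1}{251658} = \frac{178694}{125829}$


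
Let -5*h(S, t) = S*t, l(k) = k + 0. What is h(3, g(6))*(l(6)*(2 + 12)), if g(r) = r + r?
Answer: -3024/5 ≈ -604.80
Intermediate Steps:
l(k) = k
g(r) = 2*r
h(S, t) = -S*t/5
h(3, g(6))*(l(6)*(2 + 12)) = (-⅕*3*2*6)*(6*(2 + 12)) = (-⅕*3*12)*(6*14) = -36/5*84 = -3024/5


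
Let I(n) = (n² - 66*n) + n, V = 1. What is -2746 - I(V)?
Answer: -2682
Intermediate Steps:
I(n) = n² - 65*n
-2746 - I(V) = -2746 - (-65 + 1) = -2746 - (-64) = -2746 - 1*(-64) = -2746 + 64 = -2682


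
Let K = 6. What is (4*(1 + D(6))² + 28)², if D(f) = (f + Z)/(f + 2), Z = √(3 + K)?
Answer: 543169/256 ≈ 2121.8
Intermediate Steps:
Z = 3 (Z = √(3 + 6) = √9 = 3)
D(f) = (3 + f)/(2 + f) (D(f) = (f + 3)/(f + 2) = (3 + f)/(2 + f))
(4*(1 + D(6))² + 28)² = (4*(1 + (3 + 6)/(2 + 6))² + 28)² = (4*(1 + 9/8)² + 28)² = (4*(17/8)² + 28)² = (4*(289/64) + 28)² = (289/16 + 28)² = (737/16)² = 543169/256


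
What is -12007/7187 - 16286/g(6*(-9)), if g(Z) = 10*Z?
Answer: 55281851/1940490 ≈ 28.489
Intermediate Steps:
-12007/7187 - 16286/g(6*(-9)) = -12007/7187 - 16286/(10*(6*(-9))) = -12007*1/7187 - 16286/(10*(-54)) = -12007/7187 - 16286/(-540) = -12007/7187 - 16286*(-1/540) = -12007/7187 + 8143/270 = 55281851/1940490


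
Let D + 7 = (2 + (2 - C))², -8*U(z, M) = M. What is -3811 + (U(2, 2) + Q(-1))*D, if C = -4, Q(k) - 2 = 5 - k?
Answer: -13477/4 ≈ -3369.3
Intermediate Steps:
Q(k) = 7 - k (Q(k) = 2 + (5 - k) = 7 - k)
U(z, M) = -M/8
D = 57 (D = -7 + (2 + (2 - 1*(-4)))² = -7 + (2 + (2 + 4))² = -7 + (2 + 6)² = -7 + 8² = -7 + 64 = 57)
-3811 + (U(2, 2) + Q(-1))*D = -3811 + (-⅛*2 + (7 - 1*(-1)))*57 = -3811 + (-¼ + (7 + 1))*57 = -3811 + (-¼ + 8)*57 = -3811 + (31/4)*57 = -3811 + 1767/4 = -13477/4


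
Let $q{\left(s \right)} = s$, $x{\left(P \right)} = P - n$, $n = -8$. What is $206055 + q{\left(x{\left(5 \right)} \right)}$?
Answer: $206068$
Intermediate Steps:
$x{\left(P \right)} = 8 + P$ ($x{\left(P \right)} = P - -8 = P + 8 = 8 + P$)
$206055 + q{\left(x{\left(5 \right)} \right)} = 206055 + \left(8 + 5\right) = 206055 + 13 = 206068$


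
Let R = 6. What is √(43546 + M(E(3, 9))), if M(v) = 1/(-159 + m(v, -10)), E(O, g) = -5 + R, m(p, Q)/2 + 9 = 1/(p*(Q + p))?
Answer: √110782098295/1595 ≈ 208.68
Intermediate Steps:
m(p, Q) = -18 + 2/(p*(Q + p)) (m(p, Q) = -18 + 2/((p*(Q + p))) = -18 + 2*(1/(p*(Q + p))) = -18 + 2/(p*(Q + p)))
E(O, g) = 1 (E(O, g) = -5 + 6 = 1)
M(v) = 1/(-159 + 2*(1 - 9*v² + 90*v)/(v*(-10 + v))) (M(v) = 1/(-159 + 2*(1 - 9*v² - 9*(-10)*v)/(v*(-10 + v))) = 1/(-159 + 2*(1 - 9*v² + 90*v)/(v*(-10 + v))))
√(43546 + M(E(3, 9))) = √(43546 + 1*(10 - 1*1)/(-2 - 1770*1 + 177*1²)) = √(43546 + 1*(10 - 1)/(-2 - 1770 + 177*1)) = √(43546 + 1*9/(-2 - 1770 + 177)) = √(43546 + 1*9/(-1595)) = √(43546 + 1*(-1/1595)*9) = √(43546 - 9/1595) = √(69455861/1595) = √110782098295/1595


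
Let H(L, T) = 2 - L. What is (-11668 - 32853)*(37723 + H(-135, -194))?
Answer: -1685565060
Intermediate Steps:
(-11668 - 32853)*(37723 + H(-135, -194)) = (-11668 - 32853)*(37723 + (2 - 1*(-135))) = -44521*(37723 + (2 + 135)) = -44521*(37723 + 137) = -44521*37860 = -1685565060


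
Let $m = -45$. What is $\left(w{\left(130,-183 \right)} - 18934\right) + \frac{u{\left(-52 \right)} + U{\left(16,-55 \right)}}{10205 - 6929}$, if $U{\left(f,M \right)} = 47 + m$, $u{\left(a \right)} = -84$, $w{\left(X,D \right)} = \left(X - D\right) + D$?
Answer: $- \frac{30800993}{1638} \approx -18804.0$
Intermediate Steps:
$w{\left(X,D \right)} = X$
$U{\left(f,M \right)} = 2$ ($U{\left(f,M \right)} = 47 - 45 = 2$)
$\left(w{\left(130,-183 \right)} - 18934\right) + \frac{u{\left(-52 \right)} + U{\left(16,-55 \right)}}{10205 - 6929} = \left(130 - 18934\right) + \frac{-84 + 2}{10205 - 6929} = -18804 - \frac{82}{3276} = -18804 - \frac{41}{1638} = - \frac{30800993}{1638}$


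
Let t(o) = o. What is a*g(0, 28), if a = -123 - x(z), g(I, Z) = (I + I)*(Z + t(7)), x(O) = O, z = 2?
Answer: 0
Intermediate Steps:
g(I, Z) = 2*I*(7 + Z) (g(I, Z) = (I + I)*(Z + 7) = (2*I)*(7 + Z) = 2*I*(7 + Z))
a = -125 (a = -123 - 1*2 = -123 - 2 = -125)
a*g(0, 28) = -250*0*(7 + 28) = -250*0*35 = -125*0 = 0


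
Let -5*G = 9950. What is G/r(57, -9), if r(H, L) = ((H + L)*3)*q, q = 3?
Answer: -995/216 ≈ -4.6065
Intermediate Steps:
G = -1990 (G = -1/5*9950 = -1990)
r(H, L) = 9*H + 9*L (r(H, L) = ((H + L)*3)*3 = (3*H + 3*L)*3 = 9*H + 9*L)
G/r(57, -9) = -1990/(9*57 + 9*(-9)) = -1990/(513 - 81) = -1990/432 = -1990*1/432 = -995/216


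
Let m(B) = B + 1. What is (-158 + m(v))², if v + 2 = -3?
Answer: 26244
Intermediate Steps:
v = -5 (v = -2 - 3 = -5)
m(B) = 1 + B
(-158 + m(v))² = (-158 + (1 - 5))² = (-158 - 4)² = (-162)² = 26244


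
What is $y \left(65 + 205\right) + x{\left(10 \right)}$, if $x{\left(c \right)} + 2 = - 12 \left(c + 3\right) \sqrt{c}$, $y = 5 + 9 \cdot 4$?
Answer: $11068 - 156 \sqrt{10} \approx 10575.0$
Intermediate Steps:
$y = 41$ ($y = 5 + 36 = 41$)
$x{\left(c \right)} = -2 + \sqrt{c} \left(-36 - 12 c\right)$ ($x{\left(c \right)} = -2 + - 12 \left(c + 3\right) \sqrt{c} = -2 + - 12 \left(3 + c\right) \sqrt{c} = -2 + \left(-36 - 12 c\right) \sqrt{c} = -2 + \sqrt{c} \left(-36 - 12 c\right)$)
$y \left(65 + 205\right) + x{\left(10 \right)} = 41 \left(65 + 205\right) - \left(2 + 36 \sqrt{10} + 120 \sqrt{10}\right) = 41 \cdot 270 - \left(2 + 36 \sqrt{10} + 12 \cdot 10 \sqrt{10}\right) = 11070 - \left(2 + 156 \sqrt{10}\right) = 11068 - 156 \sqrt{10}$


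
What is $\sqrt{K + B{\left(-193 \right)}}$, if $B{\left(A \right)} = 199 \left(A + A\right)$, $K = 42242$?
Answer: $2 i \sqrt{8643} \approx 185.94 i$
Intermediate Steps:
$B{\left(A \right)} = 398 A$ ($B{\left(A \right)} = 199 \cdot 2 A = 398 A$)
$\sqrt{K + B{\left(-193 \right)}} = \sqrt{42242 + 398 \left(-193\right)} = \sqrt{42242 - 76814} = \sqrt{-34572} = 2 i \sqrt{8643}$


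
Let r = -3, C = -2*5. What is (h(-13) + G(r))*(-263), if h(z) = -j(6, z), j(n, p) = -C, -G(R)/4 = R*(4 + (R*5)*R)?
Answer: -152014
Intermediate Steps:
C = -10
G(R) = -4*R*(4 + 5*R²) (G(R) = -4*R*(4 + (R*5)*R) = -4*R*(4 + (5*R)*R) = -4*R*(4 + 5*R²))
j(n, p) = 10 (j(n, p) = -1*(-10) = 10)
h(z) = -10 (h(z) = -1*10 = -10)
(h(-13) + G(r))*(-263) = (-10 + (-20*(-3)³ - 16*(-3)))*(-263) = (-10 + (-20*(-27) + 48))*(-263) = (-10 + (540 + 48))*(-263) = (-10 + 588)*(-263) = 578*(-263) = -152014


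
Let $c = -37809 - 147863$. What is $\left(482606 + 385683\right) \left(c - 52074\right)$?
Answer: $-206432236594$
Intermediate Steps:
$c = -185672$ ($c = -37809 - 147863 = -185672$)
$\left(482606 + 385683\right) \left(c - 52074\right) = \left(482606 + 385683\right) \left(-185672 - 52074\right) = 868289 \left(-185672 - 52074\right) = 868289 \left(-237746\right) = -206432236594$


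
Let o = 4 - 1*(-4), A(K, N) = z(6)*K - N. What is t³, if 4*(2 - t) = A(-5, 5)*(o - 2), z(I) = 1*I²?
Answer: 174676879/8 ≈ 2.1835e+7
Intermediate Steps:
z(I) = I²
A(K, N) = -N + 36*K (A(K, N) = 6²*K - N = 36*K - N = -N + 36*K)
o = 8 (o = 4 + 4 = 8)
t = 559/2 (t = 2 - (-1*5 + 36*(-5))*(8 - 2)/4 = 2 - (-5 - 180)*6/4 = 2 - (-185)*6/4 = 2 - ¼*(-1110) = 2 + 555/2 = 559/2 ≈ 279.50)
t³ = (559/2)³ = 174676879/8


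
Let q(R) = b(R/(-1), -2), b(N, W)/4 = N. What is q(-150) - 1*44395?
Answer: -43795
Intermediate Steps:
b(N, W) = 4*N
q(R) = -4*R (q(R) = 4*(R/(-1)) = 4*(R*(-1)) = 4*(-R) = -4*R)
q(-150) - 1*44395 = -4*(-150) - 1*44395 = 600 - 44395 = -43795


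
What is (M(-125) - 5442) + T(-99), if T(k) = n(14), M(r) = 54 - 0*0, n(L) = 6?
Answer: -5382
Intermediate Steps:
M(r) = 54 (M(r) = 54 - 1*0 = 54 + 0 = 54)
T(k) = 6
(M(-125) - 5442) + T(-99) = (54 - 5442) + 6 = -5388 + 6 = -5382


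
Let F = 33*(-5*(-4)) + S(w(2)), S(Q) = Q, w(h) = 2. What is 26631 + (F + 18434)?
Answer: 45727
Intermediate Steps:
F = 662 (F = 33*(-5*(-4)) + 2 = 33*20 + 2 = 660 + 2 = 662)
26631 + (F + 18434) = 26631 + (662 + 18434) = 26631 + 19096 = 45727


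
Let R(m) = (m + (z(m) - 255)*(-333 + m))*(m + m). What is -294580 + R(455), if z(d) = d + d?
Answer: 72837570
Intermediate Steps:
z(d) = 2*d
R(m) = 2*m*(m + (-333 + m)*(-255 + 2*m)) (R(m) = (m + (2*m - 255)*(-333 + m))*(m + m) = (m + (-255 + 2*m)*(-333 + m))*(2*m) = (m + (-333 + m)*(-255 + 2*m))*(2*m) = 2*m*(m + (-333 + m)*(-255 + 2*m)))
-294580 + R(455) = -294580 + 2*455*(84915 - 920*455 + 2*455**2) = -294580 + 2*455*(84915 - 418600 + 2*207025) = -294580 + 2*455*(84915 - 418600 + 414050) = -294580 + 2*455*80365 = -294580 + 73132150 = 72837570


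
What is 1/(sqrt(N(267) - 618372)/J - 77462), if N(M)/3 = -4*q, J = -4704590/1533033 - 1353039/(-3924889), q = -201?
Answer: -10405329522980358775237569731899/806028785648059225490853627059500958 + 295868480467979327401860453*I*sqrt(17110)/806028785648059225490853627059500958 ≈ -1.2909e-5 + 4.8015e-8*I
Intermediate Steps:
J = -16390740103223/6016984358337 (J = -4704590*1/1533033 - 1353039*(-1/3924889) = -4704590/1533033 + 1353039/3924889 = -16390740103223/6016984358337 ≈ -2.7241)
N(M) = 2412 (N(M) = 3*(-4*(-201)) = 3*804 = 2412)
1/(sqrt(N(267) - 618372)/J - 77462) = 1/(sqrt(2412 - 618372)/(-16390740103223/6016984358337) - 77462) = 1/(sqrt(-615960)*(-6016984358337/16390740103223) - 77462) = 1/((6*I*sqrt(17110))*(-6016984358337/16390740103223) - 77462) = 1/(-36101906150022*I*sqrt(17110)/16390740103223 - 77462) = 1/(-77462 - 36101906150022*I*sqrt(17110)/16390740103223)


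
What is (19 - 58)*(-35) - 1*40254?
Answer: -38889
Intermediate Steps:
(19 - 58)*(-35) - 1*40254 = -39*(-35) - 40254 = 1365 - 40254 = -38889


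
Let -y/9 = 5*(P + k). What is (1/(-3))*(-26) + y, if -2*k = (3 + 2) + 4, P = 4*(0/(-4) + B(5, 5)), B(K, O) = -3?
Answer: 4507/6 ≈ 751.17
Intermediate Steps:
P = -12 (P = 4*(0/(-4) - 3) = 4*(0*(-¼) - 3) = 4*(0 - 3) = 4*(-3) = -12)
k = -9/2 (k = -((3 + 2) + 4)/2 = -(5 + 4)/2 = -½*9 = -9/2 ≈ -4.5000)
y = 1485/2 (y = -45*(-12 - 9/2) = -45*(-33)/2 = -9*(-165/2) = 1485/2 ≈ 742.50)
(1/(-3))*(-26) + y = (1/(-3))*(-26) + 1485/2 = (1*(-⅓))*(-26) + 1485/2 = -⅓*(-26) + 1485/2 = 26/3 + 1485/2 = 4507/6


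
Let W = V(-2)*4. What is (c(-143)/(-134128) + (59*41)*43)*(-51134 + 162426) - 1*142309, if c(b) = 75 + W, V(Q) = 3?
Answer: 388170374786859/33532 ≈ 1.1576e+10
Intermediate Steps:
W = 12 (W = 3*4 = 12)
c(b) = 87 (c(b) = 75 + 12 = 87)
(c(-143)/(-134128) + (59*41)*43)*(-51134 + 162426) - 1*142309 = (87/(-134128) + (59*41)*43)*(-51134 + 162426) - 1*142309 = (87*(-1/134128) + 2419*43)*111292 - 142309 = (-87/134128 + 104017)*111292 - 142309 = (13951592089/134128)*111292 - 142309 = 388175146692247/33532 - 142309 = 388170374786859/33532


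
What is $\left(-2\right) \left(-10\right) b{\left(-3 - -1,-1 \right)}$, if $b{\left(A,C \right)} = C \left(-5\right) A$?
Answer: $-200$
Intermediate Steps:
$b{\left(A,C \right)} = - 5 A C$ ($b{\left(A,C \right)} = - 5 C A = - 5 A C$)
$\left(-2\right) \left(-10\right) b{\left(-3 - -1,-1 \right)} = \left(-2\right) \left(-10\right) \left(\left(-5\right) \left(-3 - -1\right) \left(-1\right)\right) = 20 \left(\left(-5\right) \left(-3 + 1\right) \left(-1\right)\right) = 20 \left(\left(-5\right) \left(-2\right) \left(-1\right)\right) = 20 \left(-10\right) = -200$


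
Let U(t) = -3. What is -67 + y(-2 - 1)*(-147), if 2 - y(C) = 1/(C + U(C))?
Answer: -771/2 ≈ -385.50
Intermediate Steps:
y(C) = 2 - 1/(-3 + C) (y(C) = 2 - 1/(C - 3) = 2 - 1/(-3 + C))
-67 + y(-2 - 1)*(-147) = -67 + ((-7 + 2*(-2 - 1))/(-3 + (-2 - 1)))*(-147) = -67 + ((-7 + 2*(-3))/(-3 - 3))*(-147) = -67 + ((-7 - 6)/(-6))*(-147) = -67 - 1/6*(-13)*(-147) = -67 + (13/6)*(-147) = -67 - 637/2 = -771/2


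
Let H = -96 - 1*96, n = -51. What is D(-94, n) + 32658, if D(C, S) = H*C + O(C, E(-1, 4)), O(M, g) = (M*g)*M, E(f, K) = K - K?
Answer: 50706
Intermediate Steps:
E(f, K) = 0
O(M, g) = g*M²
H = -192 (H = -96 - 96 = -192)
D(C, S) = -192*C (D(C, S) = -192*C + 0*C² = -192*C + 0 = -192*C)
D(-94, n) + 32658 = -192*(-94) + 32658 = 18048 + 32658 = 50706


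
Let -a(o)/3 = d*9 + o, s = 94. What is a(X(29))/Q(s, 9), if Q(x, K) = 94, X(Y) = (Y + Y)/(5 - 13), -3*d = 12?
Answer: 519/376 ≈ 1.3803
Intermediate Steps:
d = -4 (d = -⅓*12 = -4)
X(Y) = -Y/4 (X(Y) = (2*Y)/(-8) = (2*Y)*(-⅛) = -Y/4)
a(o) = 108 - 3*o (a(o) = -3*(-4*9 + o) = -3*(-36 + o) = 108 - 3*o)
a(X(29))/Q(s, 9) = (108 - (-3)*29/4)/94 = (108 - 3*(-29/4))*(1/94) = (108 + 87/4)*(1/94) = (519/4)*(1/94) = 519/376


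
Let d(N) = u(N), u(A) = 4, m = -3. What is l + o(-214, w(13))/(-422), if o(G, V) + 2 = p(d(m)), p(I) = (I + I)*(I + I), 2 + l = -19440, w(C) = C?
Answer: -4102293/211 ≈ -19442.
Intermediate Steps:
d(N) = 4
l = -19442 (l = -2 - 19440 = -19442)
p(I) = 4*I**2 (p(I) = (2*I)*(2*I) = 4*I**2)
o(G, V) = 62 (o(G, V) = -2 + 4*4**2 = -2 + 4*16 = -2 + 64 = 62)
l + o(-214, w(13))/(-422) = -19442 + 62/(-422) = -19442 + 62*(-1/422) = -19442 - 31/211 = -4102293/211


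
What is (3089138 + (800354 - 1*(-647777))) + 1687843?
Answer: 6225112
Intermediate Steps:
(3089138 + (800354 - 1*(-647777))) + 1687843 = (3089138 + (800354 + 647777)) + 1687843 = (3089138 + 1448131) + 1687843 = 4537269 + 1687843 = 6225112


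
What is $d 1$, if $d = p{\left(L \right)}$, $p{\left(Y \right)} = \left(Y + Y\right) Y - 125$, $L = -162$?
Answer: $52363$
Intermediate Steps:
$p{\left(Y \right)} = -125 + 2 Y^{2}$ ($p{\left(Y \right)} = 2 Y Y - 125 = 2 Y^{2} - 125 = -125 + 2 Y^{2}$)
$d = 52363$ ($d = -125 + 2 \left(-162\right)^{2} = -125 + 2 \cdot 26244 = -125 + 52488 = 52363$)
$d 1 = 52363 \cdot 1 = 52363$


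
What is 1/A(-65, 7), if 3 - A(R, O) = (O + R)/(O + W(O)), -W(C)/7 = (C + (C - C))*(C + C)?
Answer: 679/1979 ≈ 0.34310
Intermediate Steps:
W(C) = -14*C² (W(C) = -7*(C + (C - C))*(C + C) = -7*(C + 0)*2*C = -7*C*2*C = -14*C²)
A(R, O) = 3 - (O + R)/(O - 14*O²)
1/A(-65, 7) = 1/((-65 - 2*7 + 42*7²)/(7*(-1 + 14*7))) = 1/((-65 - 14 + 42*49)/(7*(-1 + 98))) = 1/((⅐)*(-65 - 14 + 2058)/97) = 1/((⅐)*(1/97)*1979) = 1/(1979/679) = 679/1979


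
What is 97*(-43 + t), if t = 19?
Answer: -2328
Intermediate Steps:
97*(-43 + t) = 97*(-43 + 19) = 97*(-24) = -2328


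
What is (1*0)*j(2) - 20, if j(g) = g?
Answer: -20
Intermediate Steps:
(1*0)*j(2) - 20 = (1*0)*2 - 20 = 0*2 - 20 = 0 - 20 = -20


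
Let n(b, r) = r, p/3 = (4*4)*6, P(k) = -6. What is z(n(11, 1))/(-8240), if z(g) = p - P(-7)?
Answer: -147/4120 ≈ -0.035680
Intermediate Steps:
p = 288 (p = 3*((4*4)*6) = 3*(16*6) = 3*96 = 288)
z(g) = 294 (z(g) = 288 - 1*(-6) = 288 + 6 = 294)
z(n(11, 1))/(-8240) = 294/(-8240) = 294*(-1/8240) = -147/4120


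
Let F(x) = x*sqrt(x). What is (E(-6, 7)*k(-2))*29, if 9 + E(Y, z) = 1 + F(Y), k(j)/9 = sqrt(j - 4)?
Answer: 9396 - 2088*I*sqrt(6) ≈ 9396.0 - 5114.5*I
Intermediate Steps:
F(x) = x**(3/2)
k(j) = 9*sqrt(-4 + j) (k(j) = 9*sqrt(j - 4) = 9*sqrt(-4 + j))
E(Y, z) = -8 + Y**(3/2) (E(Y, z) = -9 + (1 + Y**(3/2)) = -8 + Y**(3/2))
(E(-6, 7)*k(-2))*29 = ((-8 + (-6)**(3/2))*(9*sqrt(-4 - 2)))*29 = ((-8 - 6*I*sqrt(6))*(9*sqrt(-6)))*29 = ((-8 - 6*I*sqrt(6))*(9*(I*sqrt(6))))*29 = ((-8 - 6*I*sqrt(6))*(9*I*sqrt(6)))*29 = (9*I*sqrt(6)*(-8 - 6*I*sqrt(6)))*29 = 261*I*sqrt(6)*(-8 - 6*I*sqrt(6))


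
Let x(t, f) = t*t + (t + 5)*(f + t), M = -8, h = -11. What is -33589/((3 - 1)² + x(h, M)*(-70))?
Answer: 33589/16446 ≈ 2.0424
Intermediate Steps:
x(t, f) = t² + (5 + t)*(f + t)
-33589/((3 - 1)² + x(h, M)*(-70)) = -33589/((3 - 1)² + (2*(-11)² + 5*(-8) + 5*(-11) - 8*(-11))*(-70)) = -33589/(2² + (2*121 - 40 - 55 + 88)*(-70)) = -33589/(4 + (242 - 40 - 55 + 88)*(-70)) = -33589/(4 + 235*(-70)) = -33589/(4 - 16450) = -33589/(-16446) = -33589*(-1/16446) = 33589/16446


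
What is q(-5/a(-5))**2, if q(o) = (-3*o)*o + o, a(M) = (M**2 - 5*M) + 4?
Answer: 13225/944784 ≈ 0.013998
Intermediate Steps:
a(M) = 4 + M**2 - 5*M
q(o) = o - 3*o**2 (q(o) = -3*o**2 + o = o - 3*o**2)
q(-5/a(-5))**2 = ((-5/(4 + (-5)**2 - 5*(-5)))*(1 - (-15)/(4 + (-5)**2 - 5*(-5))))**2 = ((-5/(4 + 25 + 25))*(1 - (-15)/(4 + 25 + 25)))**2 = ((-5/54)*(1 - (-15)/54))**2 = ((-5*1/54)*(1 - (-15)/54))**2 = (-5*(1 - 3*(-5/54))/54)**2 = (-5*(1 + 5/18)/54)**2 = (-5/54*23/18)**2 = (-115/972)**2 = 13225/944784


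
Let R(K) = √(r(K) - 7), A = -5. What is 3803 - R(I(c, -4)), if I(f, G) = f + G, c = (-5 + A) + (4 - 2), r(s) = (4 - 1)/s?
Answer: 3803 - I*√29/2 ≈ 3803.0 - 2.6926*I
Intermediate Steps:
r(s) = 3/s
c = -8 (c = (-5 - 5) + (4 - 2) = -10 + 2 = -8)
I(f, G) = G + f
R(K) = √(-7 + 3/K) (R(K) = √(3/K - 7) = √(-7 + 3/K))
3803 - R(I(c, -4)) = 3803 - √(-7 + 3/(-4 - 8)) = 3803 - √(-7 + 3/(-12)) = 3803 - √(-7 + 3*(-1/12)) = 3803 - √(-7 - ¼) = 3803 - √(-29/4) = 3803 - I*√29/2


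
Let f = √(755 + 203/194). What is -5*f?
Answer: -15*√3161618/194 ≈ -137.48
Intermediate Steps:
f = 3*√3161618/194 (f = √(755 + 203*(1/194)) = √(755 + 203/194) = √(146673/194) = 3*√3161618/194 ≈ 27.496)
-5*f = -15*√3161618/194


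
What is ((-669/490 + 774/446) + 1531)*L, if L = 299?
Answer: 50032511087/109270 ≈ 4.5788e+5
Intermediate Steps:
((-669/490 + 774/446) + 1531)*L = ((-669/490 + 774/446) + 1531)*299 = ((-669*1/490 + 774*(1/446)) + 1531)*299 = ((-669/490 + 387/223) + 1531)*299 = (40443/109270 + 1531)*299 = (167332813/109270)*299 = 50032511087/109270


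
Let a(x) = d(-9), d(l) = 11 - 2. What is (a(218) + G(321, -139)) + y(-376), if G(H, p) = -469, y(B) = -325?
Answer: -785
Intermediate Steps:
d(l) = 9
a(x) = 9
(a(218) + G(321, -139)) + y(-376) = (9 - 469) - 325 = -460 - 325 = -785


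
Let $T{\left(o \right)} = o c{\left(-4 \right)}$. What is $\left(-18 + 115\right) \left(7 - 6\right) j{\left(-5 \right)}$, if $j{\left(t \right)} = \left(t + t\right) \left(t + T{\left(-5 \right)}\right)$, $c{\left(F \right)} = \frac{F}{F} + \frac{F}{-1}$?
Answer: $29100$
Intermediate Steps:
$c{\left(F \right)} = 1 - F$ ($c{\left(F \right)} = 1 + F \left(-1\right) = 1 - F$)
$T{\left(o \right)} = 5 o$ ($T{\left(o \right)} = o \left(1 - -4\right) = o \left(1 + 4\right) = o 5 = 5 o$)
$j{\left(t \right)} = 2 t \left(-25 + t\right)$ ($j{\left(t \right)} = \left(t + t\right) \left(t + 5 \left(-5\right)\right) = 2 t \left(t - 25\right) = 2 t \left(-25 + t\right)$)
$\left(-18 + 115\right) \left(7 - 6\right) j{\left(-5 \right)} = \left(-18 + 115\right) \left(7 - 6\right) 2 \left(-5\right) \left(-25 - 5\right) = 97 \cdot 1 \cdot 2 \left(-5\right) \left(-30\right) = 97 \cdot 1 \cdot 300 = 97 \cdot 300 = 29100$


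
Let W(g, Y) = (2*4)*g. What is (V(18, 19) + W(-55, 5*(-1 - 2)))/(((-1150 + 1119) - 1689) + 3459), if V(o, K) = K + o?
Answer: -403/1739 ≈ -0.23174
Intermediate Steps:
W(g, Y) = 8*g
(V(18, 19) + W(-55, 5*(-1 - 2)))/(((-1150 + 1119) - 1689) + 3459) = ((19 + 18) + 8*(-55))/(((-1150 + 1119) - 1689) + 3459) = (37 - 440)/((-31 - 1689) + 3459) = -403/(-1720 + 3459) = -403/1739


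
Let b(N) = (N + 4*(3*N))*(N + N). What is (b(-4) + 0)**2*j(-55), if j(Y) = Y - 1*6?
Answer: -10556416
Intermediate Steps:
b(N) = 26*N**2 (b(N) = (N + 12*N)*(2*N) = (13*N)*(2*N) = 26*N**2)
j(Y) = -6 + Y (j(Y) = Y - 6 = -6 + Y)
(b(-4) + 0)**2*j(-55) = (26*(-4)**2 + 0)**2*(-6 - 55) = (26*16 + 0)**2*(-61) = (416 + 0)**2*(-61) = 416**2*(-61) = 173056*(-61) = -10556416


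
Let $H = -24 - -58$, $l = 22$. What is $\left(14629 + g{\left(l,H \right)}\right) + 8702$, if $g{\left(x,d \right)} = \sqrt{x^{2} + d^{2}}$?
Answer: $23331 + 2 \sqrt{410} \approx 23372.0$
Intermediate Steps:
$H = 34$ ($H = -24 + 58 = 34$)
$g{\left(x,d \right)} = \sqrt{d^{2} + x^{2}}$
$\left(14629 + g{\left(l,H \right)}\right) + 8702 = \left(14629 + \sqrt{34^{2} + 22^{2}}\right) + 8702 = \left(14629 + \sqrt{1156 + 484}\right) + 8702 = \left(14629 + \sqrt{1640}\right) + 8702 = \left(14629 + 2 \sqrt{410}\right) + 8702 = 23331 + 2 \sqrt{410}$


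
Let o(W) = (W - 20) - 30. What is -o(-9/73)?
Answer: 3659/73 ≈ 50.123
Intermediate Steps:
o(W) = -50 + W (o(W) = (-20 + W) - 30 = -50 + W)
-o(-9/73) = -(-50 - 9/73) = -1*(-3659/73) = 3659/73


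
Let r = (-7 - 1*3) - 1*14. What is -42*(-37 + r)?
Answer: 2562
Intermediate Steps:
r = -24 (r = (-7 - 3) - 14 = -10 - 14 = -24)
-42*(-37 + r) = -42*(-37 - 24) = -42*(-61) = 2562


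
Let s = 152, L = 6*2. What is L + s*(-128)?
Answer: -19444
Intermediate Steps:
L = 12
L + s*(-128) = 12 + 152*(-128) = 12 - 19456 = -19444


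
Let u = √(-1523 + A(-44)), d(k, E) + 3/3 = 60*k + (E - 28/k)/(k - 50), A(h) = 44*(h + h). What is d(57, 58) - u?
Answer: 1367459/399 - I*√5395 ≈ 3427.2 - 73.451*I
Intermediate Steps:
A(h) = 88*h (A(h) = 44*(2*h) = 88*h)
d(k, E) = -1 + 60*k + (E - 28/k)/(-50 + k) (d(k, E) = -1 + (60*k + (E - 28/k)/(k - 50)) = -1 + (60*k + (E - 28/k)/(-50 + k)) = -1 + 60*k + (E - 28/k)/(-50 + k))
u = I*√5395 (u = √(-1523 + 88*(-44)) = √(-1523 - 3872) = √(-5395) = I*√5395 ≈ 73.451*I)
d(57, 58) - u = (-28 - 3001*57² + 50*57 + 60*57³ + 58*57)/(57*(-50 + 57)) - I*√5395 = (1/57)*(-28 - 3001*3249 + 2850 + 60*185193 + 3306)/7 - I*√5395 = (1/57)*(⅐)*(-28 - 9750249 + 2850 + 11111580 + 3306) - I*√5395 = (1/57)*(⅐)*1367459 - I*√5395 = 1367459/399 - I*√5395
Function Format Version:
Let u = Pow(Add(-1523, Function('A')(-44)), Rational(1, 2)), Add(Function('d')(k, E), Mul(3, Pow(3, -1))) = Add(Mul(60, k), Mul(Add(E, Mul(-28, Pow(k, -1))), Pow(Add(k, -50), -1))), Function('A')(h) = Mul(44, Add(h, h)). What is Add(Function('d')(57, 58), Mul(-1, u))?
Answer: Add(Rational(1367459, 399), Mul(-1, I, Pow(5395, Rational(1, 2)))) ≈ Add(3427.2, Mul(-73.451, I))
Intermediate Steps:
Function('A')(h) = Mul(88, h) (Function('A')(h) = Mul(44, Mul(2, h)) = Mul(88, h))
Function('d')(k, E) = Add(-1, Mul(60, k), Mul(Pow(Add(-50, k), -1), Add(E, Mul(-28, Pow(k, -1))))) (Function('d')(k, E) = Add(-1, Add(Mul(60, k), Mul(Add(E, Mul(-28, Pow(k, -1))), Pow(Add(k, -50), -1)))) = Add(-1, Add(Mul(60, k), Mul(Add(E, Mul(-28, Pow(k, -1))), Pow(Add(-50, k), -1)))) = Add(-1, Add(Mul(60, k), Mul(Pow(Add(-50, k), -1), Add(E, Mul(-28, Pow(k, -1)))))) = Add(-1, Mul(60, k), Mul(Pow(Add(-50, k), -1), Add(E, Mul(-28, Pow(k, -1))))))
u = Mul(I, Pow(5395, Rational(1, 2))) (u = Pow(Add(-1523, Mul(88, -44)), Rational(1, 2)) = Pow(Add(-1523, -3872), Rational(1, 2)) = Pow(-5395, Rational(1, 2)) = Mul(I, Pow(5395, Rational(1, 2))) ≈ Mul(73.451, I))
Add(Function('d')(57, 58), Mul(-1, u)) = Add(Mul(Pow(57, -1), Pow(Add(-50, 57), -1), Add(-28, Mul(-3001, Pow(57, 2)), Mul(50, 57), Mul(60, Pow(57, 3)), Mul(58, 57))), Mul(-1, Mul(I, Pow(5395, Rational(1, 2))))) = Add(Mul(Rational(1, 57), Pow(7, -1), Add(-28, Mul(-3001, 3249), 2850, Mul(60, 185193), 3306)), Mul(-1, I, Pow(5395, Rational(1, 2)))) = Add(Mul(Rational(1, 57), Rational(1, 7), Add(-28, -9750249, 2850, 11111580, 3306)), Mul(-1, I, Pow(5395, Rational(1, 2)))) = Add(Mul(Rational(1, 57), Rational(1, 7), 1367459), Mul(-1, I, Pow(5395, Rational(1, 2)))) = Add(Rational(1367459, 399), Mul(-1, I, Pow(5395, Rational(1, 2))))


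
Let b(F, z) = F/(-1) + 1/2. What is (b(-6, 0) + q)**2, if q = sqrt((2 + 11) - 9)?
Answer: 289/4 ≈ 72.250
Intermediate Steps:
b(F, z) = 1/2 - F (b(F, z) = F*(-1) + 1*(1/2) = -F + 1/2 = 1/2 - F)
q = 2 (q = sqrt(13 - 9) = sqrt(4) = 2)
(b(-6, 0) + q)**2 = ((1/2 - 1*(-6)) + 2)**2 = ((1/2 + 6) + 2)**2 = (13/2 + 2)**2 = (17/2)**2 = 289/4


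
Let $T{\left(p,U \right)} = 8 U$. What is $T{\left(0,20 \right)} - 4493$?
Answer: $-4333$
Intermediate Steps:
$T{\left(0,20 \right)} - 4493 = 8 \cdot 20 - 4493 = 160 - 4493 = -4333$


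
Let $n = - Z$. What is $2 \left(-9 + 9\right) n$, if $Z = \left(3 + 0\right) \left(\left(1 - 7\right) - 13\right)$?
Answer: $0$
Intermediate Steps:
$Z = -57$ ($Z = 3 \left(\left(1 - 7\right) - 13\right) = 3 \left(-6 - 13\right) = 3 \left(-19\right) = -57$)
$n = 57$ ($n = \left(-1\right) \left(-57\right) = 57$)
$2 \left(-9 + 9\right) n = 2 \left(-9 + 9\right) 57 = 2 \cdot 0 \cdot 57 = 0 \cdot 57 = 0$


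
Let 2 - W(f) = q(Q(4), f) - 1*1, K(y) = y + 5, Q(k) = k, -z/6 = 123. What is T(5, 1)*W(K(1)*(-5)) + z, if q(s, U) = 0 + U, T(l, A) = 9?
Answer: -441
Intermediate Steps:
z = -738 (z = -6*123 = -738)
q(s, U) = U
K(y) = 5 + y
W(f) = 3 - f (W(f) = 2 - (f - 1*1) = 2 - (f - 1) = 2 - (-1 + f) = 2 + (1 - f) = 3 - f)
T(5, 1)*W(K(1)*(-5)) + z = 9*(3 - (5 + 1)*(-5)) - 738 = 9*(3 - 6*(-5)) - 738 = 9*(3 - 1*(-30)) - 738 = 9*(3 + 30) - 738 = 9*33 - 738 = 297 - 738 = -441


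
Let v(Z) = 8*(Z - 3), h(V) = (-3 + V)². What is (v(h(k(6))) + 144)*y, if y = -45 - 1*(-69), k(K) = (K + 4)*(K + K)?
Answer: 2631168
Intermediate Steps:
k(K) = 2*K*(4 + K) (k(K) = (4 + K)*(2*K) = 2*K*(4 + K))
y = 24 (y = -45 + 69 = 24)
v(Z) = -24 + 8*Z (v(Z) = 8*(-3 + Z) = -24 + 8*Z)
(v(h(k(6))) + 144)*y = ((-24 + 8*(-3 + 2*6*(4 + 6))²) + 144)*24 = ((-24 + 8*(-3 + 2*6*10)²) + 144)*24 = ((-24 + 8*(-3 + 120)²) + 144)*24 = ((-24 + 8*117²) + 144)*24 = ((-24 + 8*13689) + 144)*24 = ((-24 + 109512) + 144)*24 = (109488 + 144)*24 = 109632*24 = 2631168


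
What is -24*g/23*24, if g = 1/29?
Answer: -576/667 ≈ -0.86357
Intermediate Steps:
g = 1/29 ≈ 0.034483
-24*g/23*24 = -24/(29*23)*24 = -24*1/667*24 = -24/667*24 = -576/667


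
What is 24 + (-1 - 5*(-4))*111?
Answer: 2133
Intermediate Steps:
24 + (-1 - 5*(-4))*111 = 24 + (-1 + 20)*111 = 24 + 19*111 = 24 + 2109 = 2133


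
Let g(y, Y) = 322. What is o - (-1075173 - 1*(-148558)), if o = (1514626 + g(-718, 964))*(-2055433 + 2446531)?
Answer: 592494059519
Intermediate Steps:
o = 592493132904 (o = (1514626 + 322)*(-2055433 + 2446531) = 1514948*391098 = 592493132904)
o - (-1075173 - 1*(-148558)) = 592493132904 - (-1075173 - 1*(-148558)) = 592493132904 - (-1075173 + 148558) = 592493132904 - 1*(-926615) = 592493132904 + 926615 = 592494059519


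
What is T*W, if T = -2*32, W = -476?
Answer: 30464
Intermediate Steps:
T = -64
T*W = -64*(-476) = 30464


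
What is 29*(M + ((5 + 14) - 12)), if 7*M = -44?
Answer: 145/7 ≈ 20.714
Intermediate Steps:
M = -44/7 (M = (⅐)*(-44) = -44/7 ≈ -6.2857)
29*(M + ((5 + 14) - 12)) = 29*(-44/7 + ((5 + 14) - 12)) = 29*(-44/7 + (19 - 12)) = 29*(-44/7 + 7) = 29*(5/7) = 145/7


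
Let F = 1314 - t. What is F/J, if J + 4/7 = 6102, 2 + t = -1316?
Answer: 9212/21355 ≈ 0.43137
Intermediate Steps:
t = -1318 (t = -2 - 1316 = -1318)
F = 2632 (F = 1314 - 1*(-1318) = 1314 + 1318 = 2632)
J = 42710/7 (J = -4/7 + 6102 = 42710/7 ≈ 6101.4)
F/J = 2632/(42710/7) = 2632*(7/42710) = 9212/21355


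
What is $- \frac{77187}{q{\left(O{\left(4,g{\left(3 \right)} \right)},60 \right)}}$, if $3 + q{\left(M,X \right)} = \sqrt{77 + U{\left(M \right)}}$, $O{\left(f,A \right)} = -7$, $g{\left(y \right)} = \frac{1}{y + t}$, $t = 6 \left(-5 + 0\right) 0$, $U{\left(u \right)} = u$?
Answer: $- \frac{231561}{61} - \frac{77187 \sqrt{70}}{61} \approx -14383.0$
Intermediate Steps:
$t = 0$ ($t = 6 \left(-5\right) 0 = \left(-30\right) 0 = 0$)
$g{\left(y \right)} = \frac{1}{y}$ ($g{\left(y \right)} = \frac{1}{y + 0} = \frac{1}{y}$)
$q{\left(M,X \right)} = -3 + \sqrt{77 + M}$
$- \frac{77187}{q{\left(O{\left(4,g{\left(3 \right)} \right)},60 \right)}} = - \frac{77187}{-3 + \sqrt{77 - 7}} = - \frac{77187}{-3 + \sqrt{70}}$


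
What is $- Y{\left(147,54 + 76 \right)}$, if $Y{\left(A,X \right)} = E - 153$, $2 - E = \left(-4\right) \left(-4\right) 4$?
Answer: $215$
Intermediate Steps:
$E = -62$ ($E = 2 - \left(-4\right) \left(-4\right) 4 = 2 - 16 \cdot 4 = 2 - 64 = -62$)
$Y{\left(A,X \right)} = -215$ ($Y{\left(A,X \right)} = -62 - 153 = -215$)
$- Y{\left(147,54 + 76 \right)} = \left(-1\right) \left(-215\right) = 215$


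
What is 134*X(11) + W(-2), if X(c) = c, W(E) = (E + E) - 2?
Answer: 1468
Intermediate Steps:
W(E) = -2 + 2*E (W(E) = 2*E - 2 = -2 + 2*E)
134*X(11) + W(-2) = 134*11 + (-2 + 2*(-2)) = 1474 + (-2 - 4) = 1474 - 6 = 1468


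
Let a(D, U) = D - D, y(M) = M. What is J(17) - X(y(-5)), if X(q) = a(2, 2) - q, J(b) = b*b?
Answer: 284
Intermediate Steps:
J(b) = b²
a(D, U) = 0
X(q) = -q (X(q) = 0 - q = -q)
J(17) - X(y(-5)) = 17² - (-1)*(-5) = 289 - 1*5 = 289 - 5 = 284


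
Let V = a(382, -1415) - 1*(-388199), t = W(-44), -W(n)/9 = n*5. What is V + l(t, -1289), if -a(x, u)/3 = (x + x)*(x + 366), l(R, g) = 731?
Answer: -1325486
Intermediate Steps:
W(n) = -45*n (W(n) = -9*n*5 = -45*n)
t = 1980 (t = -45*(-44) = 1980)
a(x, u) = -6*x*(366 + x) (a(x, u) = -3*(x + x)*(x + 366) = -3*2*x*(366 + x) = -6*x*(366 + x))
V = -1326217 (V = -6*382*(366 + 382) - 1*(-388199) = -6*382*748 + 388199 = -1714416 + 388199 = -1326217)
V + l(t, -1289) = -1326217 + 731 = -1325486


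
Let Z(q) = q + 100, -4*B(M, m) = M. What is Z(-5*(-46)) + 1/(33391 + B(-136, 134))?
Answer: 11030251/33425 ≈ 330.00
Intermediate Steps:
B(M, m) = -M/4
Z(q) = 100 + q
Z(-5*(-46)) + 1/(33391 + B(-136, 134)) = (100 - 5*(-46)) + 1/(33391 - ¼*(-136)) = (100 + 230) + 1/(33391 + 34) = 330 + 1/33425 = 11030251/33425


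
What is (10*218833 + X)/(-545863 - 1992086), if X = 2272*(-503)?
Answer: -1045514/2537949 ≈ -0.41195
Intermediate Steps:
X = -1142816
(10*218833 + X)/(-545863 - 1992086) = (10*218833 - 1142816)/(-545863 - 1992086) = (2188330 - 1142816)/(-2537949) = 1045514*(-1/2537949) = -1045514/2537949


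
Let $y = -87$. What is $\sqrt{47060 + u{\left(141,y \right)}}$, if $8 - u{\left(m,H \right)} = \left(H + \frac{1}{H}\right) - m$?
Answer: $\frac{\sqrt{357983511}}{87} \approx 217.48$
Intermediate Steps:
$u{\left(m,H \right)} = 8 + m - H - \frac{1}{H}$ ($u{\left(m,H \right)} = 8 - \left(\left(H + \frac{1}{H}\right) - m\right) = 8 - \left(H + \frac{1}{H} - m\right) = 8 + m - H - \frac{1}{H}$)
$\sqrt{47060 + u{\left(141,y \right)}} = \sqrt{47060 + \left(8 + 141 - -87 - \frac{1}{-87}\right)} = \sqrt{47060 + \left(8 + 141 + 87 - - \frac{1}{87}\right)} = \sqrt{47060 + \left(8 + 141 + 87 + \frac{1}{87}\right)} = \sqrt{47060 + \frac{20533}{87}} = \sqrt{\frac{4114753}{87}} = \frac{\sqrt{357983511}}{87}$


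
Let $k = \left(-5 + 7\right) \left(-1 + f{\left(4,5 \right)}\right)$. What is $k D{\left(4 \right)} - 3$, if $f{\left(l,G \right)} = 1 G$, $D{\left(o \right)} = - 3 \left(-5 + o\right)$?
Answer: $21$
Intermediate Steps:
$D{\left(o \right)} = 15 - 3 o$
$f{\left(l,G \right)} = G$
$k = 8$ ($k = \left(-5 + 7\right) \left(-1 + 5\right) = 2 \cdot 4 = 8$)
$k D{\left(4 \right)} - 3 = 8 \left(15 - 12\right) - 3 = 8 \cdot 3 - 3 = 24 - 3 = 21$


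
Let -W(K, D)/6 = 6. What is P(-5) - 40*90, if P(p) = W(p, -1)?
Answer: -3636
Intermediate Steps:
W(K, D) = -36 (W(K, D) = -6*6 = -36)
P(p) = -36
P(-5) - 40*90 = -36 - 40*90 = -36 - 3600 = -3636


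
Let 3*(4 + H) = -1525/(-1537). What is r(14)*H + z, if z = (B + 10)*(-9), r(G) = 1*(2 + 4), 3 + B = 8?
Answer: -241333/1537 ≈ -157.02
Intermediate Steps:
B = 5 (B = -3 + 8 = 5)
H = -16919/4611 (H = -4 + (-1525/(-1537))/3 = -4 + (-1525*(-1/1537))/3 = -4 + (⅓)*(1525/1537) = -4 + 1525/4611 = -16919/4611 ≈ -3.6693)
r(G) = 6 (r(G) = 1*6 = 6)
z = -135 (z = (5 + 10)*(-9) = 15*(-9) = -135)
r(14)*H + z = 6*(-16919/4611) - 135 = -33838/1537 - 135 = -241333/1537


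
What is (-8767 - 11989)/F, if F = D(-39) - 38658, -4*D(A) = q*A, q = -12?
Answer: 20756/38775 ≈ 0.53529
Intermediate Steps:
D(A) = 3*A (D(A) = -(-3)*A = 3*A)
F = -38775 (F = 3*(-39) - 38658 = -117 - 38658 = -38775)
(-8767 - 11989)/F = (-8767 - 11989)/(-38775) = -20756*(-1/38775) = 20756/38775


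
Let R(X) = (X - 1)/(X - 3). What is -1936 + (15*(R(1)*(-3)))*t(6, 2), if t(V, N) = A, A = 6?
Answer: -1936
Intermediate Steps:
R(X) = (-1 + X)/(-3 + X)
t(V, N) = 6
-1936 + (15*(R(1)*(-3)))*t(6, 2) = -1936 + (15*(((-1 + 1)/(-3 + 1))*(-3)))*6 = -1936 + (15*((0/(-2))*(-3)))*6 = -1936 + (15*(-½*0*(-3)))*6 = -1936 + (15*(0*(-3)))*6 = -1936 + (15*0)*6 = -1936 + 0*6 = -1936 + 0 = -1936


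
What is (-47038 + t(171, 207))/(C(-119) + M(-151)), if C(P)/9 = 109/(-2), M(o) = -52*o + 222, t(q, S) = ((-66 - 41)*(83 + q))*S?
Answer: -11345768/15167 ≈ -748.06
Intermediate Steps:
t(q, S) = S*(-8881 - 107*q) (t(q, S) = (-107*(83 + q))*S = (-8881 - 107*q)*S = S*(-8881 - 107*q))
M(o) = 222 - 52*o
C(P) = -981/2 (C(P) = 9*(109/(-2)) = 9*(109*(-½)) = 9*(-109/2) = -981/2)
(-47038 + t(171, 207))/(C(-119) + M(-151)) = (-47038 - 107*207*(83 + 171))/(-981/2 + (222 - 52*(-151))) = (-47038 - 107*207*254)/(-981/2 + (222 + 7852)) = (-47038 - 5625846)/(-981/2 + 8074) = -5672884/15167/2 = -5672884*2/15167 = -11345768/15167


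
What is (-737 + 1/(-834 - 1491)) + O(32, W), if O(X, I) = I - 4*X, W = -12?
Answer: -2039026/2325 ≈ -877.00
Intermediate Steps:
(-737 + 1/(-834 - 1491)) + O(32, W) = (-737 + 1/(-834 - 1491)) + (-12 - 4*32) = (-737 + 1/(-2325)) + (-12 - 128) = (-737 - 1/2325) - 140 = -1713526/2325 - 140 = -2039026/2325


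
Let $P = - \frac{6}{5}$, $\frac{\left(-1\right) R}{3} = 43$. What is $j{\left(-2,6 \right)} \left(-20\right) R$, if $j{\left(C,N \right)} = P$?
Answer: $-3096$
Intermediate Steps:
$R = -129$ ($R = \left(-3\right) 43 = -129$)
$P = - \frac{6}{5}$ ($P = \left(-6\right) \frac{1}{5} = - \frac{6}{5} \approx -1.2$)
$j{\left(C,N \right)} = - \frac{6}{5}$
$j{\left(-2,6 \right)} \left(-20\right) R = \left(- \frac{6}{5}\right) \left(-20\right) \left(-129\right) = 24 \left(-129\right) = -3096$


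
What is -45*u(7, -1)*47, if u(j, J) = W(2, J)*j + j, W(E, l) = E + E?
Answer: -74025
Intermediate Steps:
W(E, l) = 2*E
u(j, J) = 5*j (u(j, J) = (2*2)*j + j = 4*j + j = 5*j)
-45*u(7, -1)*47 = -225*7*47 = -45*35*47 = -1575*47 = -74025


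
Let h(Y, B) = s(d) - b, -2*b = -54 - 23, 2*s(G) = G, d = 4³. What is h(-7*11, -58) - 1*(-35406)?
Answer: 70799/2 ≈ 35400.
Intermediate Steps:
d = 64
s(G) = G/2
b = 77/2 (b = -(-54 - 23)/2 = -½*(-77) = 77/2 ≈ 38.500)
h(Y, B) = -13/2 (h(Y, B) = (½)*64 - 1*77/2 = 32 - 77/2 = -13/2)
h(-7*11, -58) - 1*(-35406) = -13/2 - 1*(-35406) = -13/2 + 35406 = 70799/2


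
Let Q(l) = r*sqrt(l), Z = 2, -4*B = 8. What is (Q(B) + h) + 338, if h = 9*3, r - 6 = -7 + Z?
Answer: 365 + I*sqrt(2) ≈ 365.0 + 1.4142*I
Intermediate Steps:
B = -2 (B = -1/4*8 = -2)
r = 1 (r = 6 + (-7 + 2) = 6 - 5 = 1)
h = 27
Q(l) = sqrt(l) (Q(l) = 1*sqrt(l) = sqrt(l))
(Q(B) + h) + 338 = (sqrt(-2) + 27) + 338 = (I*sqrt(2) + 27) + 338 = (27 + I*sqrt(2)) + 338 = 365 + I*sqrt(2)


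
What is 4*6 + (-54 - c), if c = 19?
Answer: -49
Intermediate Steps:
4*6 + (-54 - c) = 4*6 + (-54 - 1*19) = 24 + (-54 - 19) = 24 - 73 = -49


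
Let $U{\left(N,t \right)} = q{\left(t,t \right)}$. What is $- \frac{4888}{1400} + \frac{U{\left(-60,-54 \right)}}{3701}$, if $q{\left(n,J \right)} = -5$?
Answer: $- \frac{2262186}{647675} \approx -3.4928$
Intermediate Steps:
$U{\left(N,t \right)} = -5$
$- \frac{4888}{1400} + \frac{U{\left(-60,-54 \right)}}{3701} = - \frac{4888}{1400} - \frac{5}{3701} = \left(-4888\right) \frac{1}{1400} - \frac{5}{3701} = - \frac{611}{175} - \frac{5}{3701} = - \frac{2262186}{647675}$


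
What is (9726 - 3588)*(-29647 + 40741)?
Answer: 68094972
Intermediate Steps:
(9726 - 3588)*(-29647 + 40741) = 6138*11094 = 68094972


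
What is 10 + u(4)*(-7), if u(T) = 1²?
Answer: 3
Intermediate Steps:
u(T) = 1
10 + u(4)*(-7) = 10 + 1*(-7) = 10 - 7 = 3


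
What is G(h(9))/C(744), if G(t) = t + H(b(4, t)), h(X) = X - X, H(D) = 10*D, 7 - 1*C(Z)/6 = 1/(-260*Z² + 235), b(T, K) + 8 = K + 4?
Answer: -719595625/755575407 ≈ -0.95238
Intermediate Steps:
b(T, K) = -4 + K (b(T, K) = -8 + (K + 4) = -8 + (4 + K) = -4 + K)
C(Z) = 42 - 6/(235 - 260*Z²) (C(Z) = 42 - 6/(-260*Z² + 235) = 42 - 6/(235 - 260*Z²))
h(X) = 0
G(t) = -40 + 11*t (G(t) = t + 10*(-4 + t) = t + (-40 + 10*t) = -40 + 11*t)
G(h(9))/C(744) = (-40 + 11*0)/((24*(-411 + 455*744²)/(5*(-47 + 52*744²)))) = (-40 + 0)/((24*(-411 + 455*553536)/(5*(-47 + 52*553536)))) = -40*5*(-47 + 28783872)/(24*(-411 + 251858880)) = -40/((24/5)*251858469/28783825) = -40/((24/5)*(1/28783825)*251858469) = -40/6044603256/143919125 = -40*143919125/6044603256 = -719595625/755575407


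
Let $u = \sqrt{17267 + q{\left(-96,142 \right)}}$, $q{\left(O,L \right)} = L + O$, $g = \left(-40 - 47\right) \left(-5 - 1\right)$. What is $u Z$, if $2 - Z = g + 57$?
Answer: $- 577 \sqrt{17313} \approx -75921.0$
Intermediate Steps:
$g = 522$ ($g = \left(-87\right) \left(-6\right) = 522$)
$Z = -577$ ($Z = 2 - \left(522 + 57\right) = 2 - 579 = -577$)
$u = \sqrt{17313}$ ($u = \sqrt{17267 + \left(142 - 96\right)} = \sqrt{17267 + 46} = \sqrt{17313} \approx 131.58$)
$u Z = \sqrt{17313} \left(-577\right) = - 577 \sqrt{17313}$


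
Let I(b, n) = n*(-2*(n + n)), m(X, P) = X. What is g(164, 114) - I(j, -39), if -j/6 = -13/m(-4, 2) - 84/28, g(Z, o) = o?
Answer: 6198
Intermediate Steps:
j = -3/2 (j = -6*(-13/(-4) - 84/28) = -6*(-13*(-1/4) - 84*1/28) = -6*(13/4 - 3) = -6*1/4 = -3/2 ≈ -1.5000)
I(b, n) = -4*n**2 (I(b, n) = n*(-4*n) = -4*n**2)
g(164, 114) - I(j, -39) = 114 - (-4)*(-39)**2 = 114 - (-4)*1521 = 114 - 1*(-6084) = 114 + 6084 = 6198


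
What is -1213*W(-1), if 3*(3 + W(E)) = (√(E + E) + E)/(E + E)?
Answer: 20621/6 + 1213*I*√2/6 ≈ 3436.8 + 285.91*I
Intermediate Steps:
W(E) = -3 + (E + √2*√E)/(6*E) (W(E) = -3 + ((√(E + E) + E)/(E + E))/3 = -3 + ((√(2*E) + E)/((2*E)))/3 = -3 + ((√2*√E + E)*(1/(2*E)))/3 = -3 + ((E + √2*√E)*(1/(2*E)))/3 = -3 + ((E + √2*√E)/(2*E))/3 = -3 + (E + √2*√E)/(6*E))
-1213*W(-1) = -1213*(-17/6 + √2/(6*√(-1))) = -1213*(-17/6 + √2*(-I)/6) = -1213*(-17/6 - I*√2/6) = 20621/6 + 1213*I*√2/6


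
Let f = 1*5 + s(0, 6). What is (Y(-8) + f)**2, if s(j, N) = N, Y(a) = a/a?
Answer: 144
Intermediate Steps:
Y(a) = 1
f = 11 (f = 1*5 + 6 = 5 + 6 = 11)
(Y(-8) + f)**2 = (1 + 11)**2 = 12**2 = 144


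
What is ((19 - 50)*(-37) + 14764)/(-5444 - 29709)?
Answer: -15911/35153 ≈ -0.45262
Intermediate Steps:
((19 - 50)*(-37) + 14764)/(-5444 - 29709) = (-31*(-37) + 14764)/(-35153) = (1147 + 14764)*(-1/35153) = 15911*(-1/35153) = -15911/35153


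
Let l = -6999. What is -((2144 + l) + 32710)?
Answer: -27855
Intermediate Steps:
-((2144 + l) + 32710) = -((2144 - 6999) + 32710) = -(-4855 + 32710) = -1*27855 = -27855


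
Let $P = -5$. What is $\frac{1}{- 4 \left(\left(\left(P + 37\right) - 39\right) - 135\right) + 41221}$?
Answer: $\frac{1}{41789} \approx 2.393 \cdot 10^{-5}$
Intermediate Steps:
$\frac{1}{- 4 \left(\left(\left(P + 37\right) - 39\right) - 135\right) + 41221} = \frac{1}{- 4 \left(\left(\left(-5 + 37\right) - 39\right) - 135\right) + 41221} = \frac{1}{- 4 \left(\left(32 - 39\right) - 135\right) + 41221} = \frac{1}{- 4 \left(-7 - 135\right) + 41221} = \frac{1}{\left(-4\right) \left(-142\right) + 41221} = \frac{1}{568 + 41221} = \frac{1}{41789}$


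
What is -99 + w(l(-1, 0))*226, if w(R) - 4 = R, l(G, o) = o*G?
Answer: 805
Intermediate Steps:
l(G, o) = G*o
w(R) = 4 + R
-99 + w(l(-1, 0))*226 = -99 + (4 - 1*0)*226 = -99 + (4 + 0)*226 = -99 + 4*226 = -99 + 904 = 805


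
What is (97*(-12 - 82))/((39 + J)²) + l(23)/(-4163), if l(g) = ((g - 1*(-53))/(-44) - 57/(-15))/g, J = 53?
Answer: -45385757/42129560 ≈ -1.0773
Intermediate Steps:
l(g) = (571/220 - g/44)/g (l(g) = ((g + 53)*(-1/44) - 57*(-1/15))/g = ((53 + g)*(-1/44) + 19/5)/g = ((-53/44 - g/44) + 19/5)/g = (571/220 - g/44)/g)
(97*(-12 - 82))/((39 + J)²) + l(23)/(-4163) = (97*(-12 - 82))/((39 + 53)²) + ((1/220)*(571 - 5*23)/23)/(-4163) = (97*(-94))/(92²) + ((1/220)*(1/23)*(571 - 115))*(-1/4163) = -9118/8464 + ((1/220)*(1/23)*456)*(-1/4163) = -9118*1/8464 + (114/1265)*(-1/4163) = -4559/4232 - 114/5266195 = -45385757/42129560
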